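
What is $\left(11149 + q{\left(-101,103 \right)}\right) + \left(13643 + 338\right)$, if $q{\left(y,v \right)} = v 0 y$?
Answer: $25130$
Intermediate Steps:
$q{\left(y,v \right)} = 0$ ($q{\left(y,v \right)} = 0 y = 0$)
$\left(11149 + q{\left(-101,103 \right)}\right) + \left(13643 + 338\right) = \left(11149 + 0\right) + \left(13643 + 338\right) = 11149 + 13981 = 25130$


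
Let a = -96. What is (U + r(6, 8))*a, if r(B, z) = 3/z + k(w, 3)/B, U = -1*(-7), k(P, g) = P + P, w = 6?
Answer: -900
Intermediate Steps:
k(P, g) = 2*P
U = 7
r(B, z) = 3/z + 12/B (r(B, z) = 3/z + (2*6)/B = 3/z + 12/B)
(U + r(6, 8))*a = (7 + (3/8 + 12/6))*(-96) = (7 + (3*(⅛) + 12*(⅙)))*(-96) = (7 + (3/8 + 2))*(-96) = (7 + 19/8)*(-96) = (75/8)*(-96) = -900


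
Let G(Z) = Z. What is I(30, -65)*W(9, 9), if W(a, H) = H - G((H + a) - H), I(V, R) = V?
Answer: 0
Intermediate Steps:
W(a, H) = H - a (W(a, H) = H - ((H + a) - H) = H - a)
I(30, -65)*W(9, 9) = 30*(9 - 1*9) = 30*(9 - 9) = 30*0 = 0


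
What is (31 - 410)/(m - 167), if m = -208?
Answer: 379/375 ≈ 1.0107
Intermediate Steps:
(31 - 410)/(m - 167) = (31 - 410)/(-208 - 167) = -379/(-375) = -379*(-1/375) = 379/375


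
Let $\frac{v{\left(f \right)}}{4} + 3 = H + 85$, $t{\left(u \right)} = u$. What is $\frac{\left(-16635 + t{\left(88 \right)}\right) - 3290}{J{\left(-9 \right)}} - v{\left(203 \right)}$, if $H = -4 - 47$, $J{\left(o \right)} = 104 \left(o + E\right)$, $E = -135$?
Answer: $- \frac{1837187}{14976} \approx -122.68$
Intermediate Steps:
$J{\left(o \right)} = -14040 + 104 o$ ($J{\left(o \right)} = 104 \left(o - 135\right) = 104 \left(-135 + o\right) = -14040 + 104 o$)
$H = -51$ ($H = -4 - 47 = -51$)
$v{\left(f \right)} = 124$ ($v{\left(f \right)} = -12 + 4 \left(-51 + 85\right) = -12 + 4 \cdot 34 = -12 + 136 = 124$)
$\frac{\left(-16635 + t{\left(88 \right)}\right) - 3290}{J{\left(-9 \right)}} - v{\left(203 \right)} = \frac{\left(-16635 + 88\right) - 3290}{-14040 + 104 \left(-9\right)} - 124 = \frac{-16547 - 3290}{-14040 - 936} - 124 = - \frac{19837}{-14976} - 124 = \left(-19837\right) \left(- \frac{1}{14976}\right) - 124 = \frac{19837}{14976} - 124 = - \frac{1837187}{14976}$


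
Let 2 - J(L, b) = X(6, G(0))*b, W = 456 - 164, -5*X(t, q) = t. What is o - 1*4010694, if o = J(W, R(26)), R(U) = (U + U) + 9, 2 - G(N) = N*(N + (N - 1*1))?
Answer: -20053094/5 ≈ -4.0106e+6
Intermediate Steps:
G(N) = 2 - N*(-1 + 2*N) (G(N) = 2 - N*(N + (N - 1*1)) = 2 - N*(N + (N - 1)) = 2 - N*(N + (-1 + N)) = 2 - N*(-1 + 2*N))
X(t, q) = -t/5
R(U) = 9 + 2*U (R(U) = 2*U + 9 = 9 + 2*U)
W = 292
J(L, b) = 2 + 6*b/5 (J(L, b) = 2 - (-⅕*6)*b = 2 - (-6)*b/5 = 2 + 6*b/5)
o = 376/5 (o = 2 + 6*(9 + 2*26)/5 = 2 + 6*(9 + 52)/5 = 2 + (6/5)*61 = 2 + 366/5 = 376/5 ≈ 75.200)
o - 1*4010694 = 376/5 - 1*4010694 = 376/5 - 4010694 = -20053094/5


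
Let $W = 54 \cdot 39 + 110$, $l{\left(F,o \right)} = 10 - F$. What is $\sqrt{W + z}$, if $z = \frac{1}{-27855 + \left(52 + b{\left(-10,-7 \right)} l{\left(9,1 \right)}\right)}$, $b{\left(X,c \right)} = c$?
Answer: $\frac{\sqrt{190427303310}}{9270} \approx 47.074$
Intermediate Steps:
$z = - \frac{1}{27810}$ ($z = \frac{1}{-27855 + \left(52 - 7 \left(10 - 9\right)\right)} = \frac{1}{-27855 + \left(52 - 7\right)} = \frac{1}{-27855 + 45} = \frac{1}{-27810} = - \frac{1}{27810} \approx -3.5958 \cdot 10^{-5}$)
$W = 2216$ ($W = 2106 + 110 = 2216$)
$\sqrt{W + z} = \sqrt{2216 - \frac{1}{27810}} = \sqrt{\frac{61626959}{27810}} = \frac{\sqrt{190427303310}}{9270}$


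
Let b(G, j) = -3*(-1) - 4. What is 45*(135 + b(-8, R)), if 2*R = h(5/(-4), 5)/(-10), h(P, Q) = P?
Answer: 6030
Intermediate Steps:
R = 1/16 (R = ((5/(-4))/(-10))/2 = ((5*(-1/4))*(-1/10))/2 = (-5/4*(-1/10))/2 = (1/2)*(1/8) = 1/16 ≈ 0.062500)
b(G, j) = -1 (b(G, j) = 3 - 4 = -1)
45*(135 + b(-8, R)) = 45*(135 - 1) = 45*134 = 6030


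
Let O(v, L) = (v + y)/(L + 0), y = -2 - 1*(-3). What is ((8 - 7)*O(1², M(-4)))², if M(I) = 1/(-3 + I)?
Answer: 196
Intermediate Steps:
y = 1 (y = -2 + 3 = 1)
O(v, L) = (1 + v)/L (O(v, L) = (v + 1)/(L + 0) = (1 + v)/L)
((8 - 7)*O(1², M(-4)))² = ((8 - 7)*((1 + 1²)/(1/(-3 - 4))))² = (1*((1 + 1)/(1/(-7))))² = (1*(2/(-⅐)))² = (1*(-7*2))² = (1*(-14))² = (-14)² = 196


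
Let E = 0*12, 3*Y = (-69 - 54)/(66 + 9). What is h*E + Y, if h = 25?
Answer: -41/75 ≈ -0.54667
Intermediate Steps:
Y = -41/75 (Y = ((-69 - 54)/(66 + 9))/3 = (-123/75)/3 = (-123*1/75)/3 = (⅓)*(-41/25) = -41/75 ≈ -0.54667)
E = 0
h*E + Y = 25*0 - 41/75 = 0 - 41/75 = -41/75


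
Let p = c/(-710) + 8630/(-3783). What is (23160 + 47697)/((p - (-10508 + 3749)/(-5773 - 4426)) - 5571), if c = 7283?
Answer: -1941042491559990/152972505379751 ≈ -12.689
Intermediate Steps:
p = -33678889/2685930 (p = 7283/(-710) + 8630/(-3783) = 7283*(-1/710) + 8630*(-1/3783) = -7283/710 - 8630/3783 = -33678889/2685930 ≈ -12.539)
(23160 + 47697)/((p - (-10508 + 3749)/(-5773 - 4426)) - 5571) = (23160 + 47697)/((-33678889/2685930 - (-10508 + 3749)/(-5773 - 4426)) - 5571) = 70857/((-33678889/2685930 - (-6759)/(-10199)) - 5571) = 70857/((-33678889/2685930 - (-6759)*(-1)/10199) - 5571) = 70857/((-33678889/2685930 - 1*6759/10199) - 5571) = 70857/((-33678889/2685930 - 6759/10199) - 5571) = 70857/(-361645189781/27393800070 - 5571) = 70857/(-152972505379751/27393800070) = 70857*(-27393800070/152972505379751) = -1941042491559990/152972505379751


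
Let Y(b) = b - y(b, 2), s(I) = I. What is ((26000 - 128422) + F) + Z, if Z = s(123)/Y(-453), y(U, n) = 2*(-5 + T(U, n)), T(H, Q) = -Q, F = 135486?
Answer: 14514973/439 ≈ 33064.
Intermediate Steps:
y(U, n) = -10 - 2*n (y(U, n) = 2*(-5 - n) = -10 - 2*n)
Y(b) = 14 + b (Y(b) = b - (-10 - 2*2) = b - (-10 - 4) = b - 1*(-14) = b + 14 = 14 + b)
Z = -123/439 (Z = 123/(14 - 453) = 123/(-439) = 123*(-1/439) = -123/439 ≈ -0.28018)
((26000 - 128422) + F) + Z = ((26000 - 128422) + 135486) - 123/439 = (-102422 + 135486) - 123/439 = 33064 - 123/439 = 14514973/439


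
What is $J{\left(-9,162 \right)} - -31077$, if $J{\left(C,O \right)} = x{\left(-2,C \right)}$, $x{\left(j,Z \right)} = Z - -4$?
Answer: $31072$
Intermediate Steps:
$x{\left(j,Z \right)} = 4 + Z$ ($x{\left(j,Z \right)} = Z + 4 = 4 + Z$)
$J{\left(C,O \right)} = 4 + C$
$J{\left(-9,162 \right)} - -31077 = \left(4 - 9\right) - -31077 = -5 + 31077 = 31072$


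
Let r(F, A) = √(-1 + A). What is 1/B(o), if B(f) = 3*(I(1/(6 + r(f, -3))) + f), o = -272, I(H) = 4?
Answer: -1/804 ≈ -0.0012438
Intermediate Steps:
B(f) = 12 + 3*f (B(f) = 3*(4 + f) = 12 + 3*f)
1/B(o) = 1/(12 + 3*(-272)) = 1/(12 - 816) = 1/(-804) = -1/804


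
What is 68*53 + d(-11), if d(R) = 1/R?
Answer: 39643/11 ≈ 3603.9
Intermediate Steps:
68*53 + d(-11) = 68*53 + 1/(-11) = 3604 - 1/11 = 39643/11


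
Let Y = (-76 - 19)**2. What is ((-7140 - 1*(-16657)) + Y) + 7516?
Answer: 26058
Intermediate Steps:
Y = 9025 (Y = (-95)**2 = 9025)
((-7140 - 1*(-16657)) + Y) + 7516 = ((-7140 - 1*(-16657)) + 9025) + 7516 = ((-7140 + 16657) + 9025) + 7516 = (9517 + 9025) + 7516 = 18542 + 7516 = 26058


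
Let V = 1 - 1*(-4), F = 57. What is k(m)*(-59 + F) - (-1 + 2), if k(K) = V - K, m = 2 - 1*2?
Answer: -11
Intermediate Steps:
m = 0 (m = 2 - 2 = 0)
V = 5 (V = 1 + 4 = 5)
k(K) = 5 - K
k(m)*(-59 + F) - (-1 + 2) = (5 - 1*0)*(-59 + 57) - (-1 + 2) = (5 + 0)*(-2) - 1*1 = 5*(-2) - 1 = -10 - 1 = -11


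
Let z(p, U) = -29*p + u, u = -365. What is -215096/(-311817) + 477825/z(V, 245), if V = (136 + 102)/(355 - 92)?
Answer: -4351475358607/3565003761 ≈ -1220.6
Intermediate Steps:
V = 238/263 ≈ 0.90494
z(p, U) = -365 - 29*p (z(p, U) = -29*p - 365 = -365 - 29*p)
-215096/(-311817) + 477825/z(V, 245) = -215096/(-311817) + 477825/(-365 - 29*238/263) = -215096*(-1/311817) + 477825/(-365 - 6902/263) = 215096/311817 + 477825/(-102897/263) = 215096/311817 + 477825*(-263/102897) = 215096/311817 - 41889325/34299 = -4351475358607/3565003761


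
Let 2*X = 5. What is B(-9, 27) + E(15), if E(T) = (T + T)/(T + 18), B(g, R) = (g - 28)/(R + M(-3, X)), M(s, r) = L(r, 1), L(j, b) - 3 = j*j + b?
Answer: -138/1639 ≈ -0.084198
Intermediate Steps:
X = 5/2 (X = (½)*5 = 5/2 ≈ 2.5000)
L(j, b) = 3 + b + j² (L(j, b) = 3 + (j*j + b) = 3 + (j² + b) = 3 + (b + j²) = 3 + b + j²)
M(s, r) = 4 + r² (M(s, r) = 3 + 1 + r² = 4 + r²)
B(g, R) = (-28 + g)/(41/4 + R) (B(g, R) = (g - 28)/(R + (4 + (5/2)²)) = (-28 + g)/(R + (4 + 25/4)) = (-28 + g)/(R + 41/4) = (-28 + g)/(41/4 + R))
E(T) = 2*T/(18 + T) (E(T) = (2*T)/(18 + T) = 2*T/(18 + T))
B(-9, 27) + E(15) = 4*(-28 - 9)/(41 + 4*27) + 2*15/(18 + 15) = 4*(-37)/(41 + 108) + 2*15/33 = 4*(-37)/149 + 2*15*(1/33) = 4*(1/149)*(-37) + 10/11 = -148/149 + 10/11 = -138/1639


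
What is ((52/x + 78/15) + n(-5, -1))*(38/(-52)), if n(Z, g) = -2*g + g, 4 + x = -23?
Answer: -10963/3510 ≈ -3.1234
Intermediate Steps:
x = -27 (x = -4 - 23 = -27)
n(Z, g) = -g
((52/x + 78/15) + n(-5, -1))*(38/(-52)) = ((52/(-27) + 78/15) - 1*(-1))*(38/(-52)) = ((52*(-1/27) + 78*(1/15)) + 1)*(38*(-1/52)) = ((-52/27 + 26/5) + 1)*(-19/26) = (442/135 + 1)*(-19/26) = (577/135)*(-19/26) = -10963/3510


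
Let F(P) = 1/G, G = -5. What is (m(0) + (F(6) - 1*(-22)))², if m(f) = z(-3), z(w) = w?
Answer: 8836/25 ≈ 353.44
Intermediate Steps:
m(f) = -3
F(P) = -⅕ (F(P) = 1/(-5) = -⅕)
(m(0) + (F(6) - 1*(-22)))² = (-3 + (-⅕ - 1*(-22)))² = (-3 + (-⅕ + 22))² = (-3 + 109/5)² = (94/5)² = 8836/25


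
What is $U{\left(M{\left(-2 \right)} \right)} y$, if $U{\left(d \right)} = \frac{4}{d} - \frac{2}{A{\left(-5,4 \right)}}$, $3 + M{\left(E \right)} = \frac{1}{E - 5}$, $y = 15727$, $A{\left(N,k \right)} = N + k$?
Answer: $\frac{125816}{11} \approx 11438.0$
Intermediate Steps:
$M{\left(E \right)} = -3 + \frac{1}{-5 + E}$ ($M{\left(E \right)} = -3 + \frac{1}{E - 5} = -3 + \frac{1}{-5 + E}$)
$U{\left(d \right)} = 2 + \frac{4}{d}$ ($U{\left(d \right)} = \frac{4}{d} - \frac{2}{-5 + 4} = \frac{4}{d} - \frac{2}{-1} = \frac{4}{d} - -2 = \frac{4}{d} + 2 = 2 + \frac{4}{d}$)
$U{\left(M{\left(-2 \right)} \right)} y = \left(2 + \frac{4}{\frac{1}{-5 - 2} \left(16 - -6\right)}\right) 15727 = \left(2 + \frac{4}{\frac{1}{-7} \left(16 + 6\right)}\right) 15727 = \left(2 + \frac{4}{\left(- \frac{1}{7}\right) 22}\right) 15727 = \left(2 + \frac{4}{- \frac{22}{7}}\right) 15727 = \left(2 + 4 \left(- \frac{7}{22}\right)\right) 15727 = \left(2 - \frac{14}{11}\right) 15727 = \frac{8}{11} \cdot 15727 = \frac{125816}{11}$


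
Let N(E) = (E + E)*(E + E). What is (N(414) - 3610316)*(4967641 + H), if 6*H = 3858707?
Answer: -49229897712398/3 ≈ -1.6410e+13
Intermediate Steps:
H = 3858707/6 (H = (⅙)*3858707 = 3858707/6 ≈ 6.4312e+5)
N(E) = 4*E² (N(E) = (2*E)*(2*E) = 4*E²)
(N(414) - 3610316)*(4967641 + H) = (4*414² - 3610316)*(4967641 + 3858707/6) = (4*171396 - 3610316)*(33664553/6) = (685584 - 3610316)*(33664553/6) = -2924732*33664553/6 = -49229897712398/3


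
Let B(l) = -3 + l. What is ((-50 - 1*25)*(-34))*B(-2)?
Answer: -12750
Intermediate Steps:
((-50 - 1*25)*(-34))*B(-2) = ((-50 - 1*25)*(-34))*(-3 - 2) = ((-50 - 25)*(-34))*(-5) = -75*(-34)*(-5) = 2550*(-5) = -12750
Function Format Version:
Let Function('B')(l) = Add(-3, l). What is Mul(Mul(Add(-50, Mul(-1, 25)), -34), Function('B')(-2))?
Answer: -12750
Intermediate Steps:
Mul(Mul(Add(-50, Mul(-1, 25)), -34), Function('B')(-2)) = Mul(Mul(Add(-50, Mul(-1, 25)), -34), Add(-3, -2)) = Mul(Mul(Add(-50, -25), -34), -5) = Mul(Mul(-75, -34), -5) = Mul(2550, -5) = -12750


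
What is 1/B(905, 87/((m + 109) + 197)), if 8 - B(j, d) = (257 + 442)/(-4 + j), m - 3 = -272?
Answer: 901/6509 ≈ 0.13842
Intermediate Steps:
m = -269 (m = 3 - 272 = -269)
B(j, d) = 8 - 699/(-4 + j) (B(j, d) = 8 - (257 + 442)/(-4 + j) = 8 - 699/(-4 + j))
1/B(905, 87/((m + 109) + 197)) = 1/((-731 + 8*905)/(-4 + 905)) = 1/((-731 + 7240)/901) = 1/((1/901)*6509) = 1/(6509/901) = 901/6509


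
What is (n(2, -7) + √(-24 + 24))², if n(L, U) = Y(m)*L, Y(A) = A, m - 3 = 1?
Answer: 64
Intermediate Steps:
m = 4 (m = 3 + 1 = 4)
n(L, U) = 4*L
(n(2, -7) + √(-24 + 24))² = (4*2 + √(-24 + 24))² = (8 + √0)² = (8 + 0)² = 8² = 64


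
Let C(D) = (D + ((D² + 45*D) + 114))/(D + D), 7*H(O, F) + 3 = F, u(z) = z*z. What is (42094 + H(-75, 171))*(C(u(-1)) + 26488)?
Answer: 1119012083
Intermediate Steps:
u(z) = z²
H(O, F) = -3/7 + F/7
C(D) = (114 + D² + 46*D)/(2*D) (C(D) = (D + (114 + D² + 45*D))/((2*D)) = (114 + D² + 46*D)*(1/(2*D)) = (114 + D² + 46*D)/(2*D))
(42094 + H(-75, 171))*(C(u(-1)) + 26488) = (42094 + (-3/7 + (⅐)*171))*((23 + (½)*(-1)² + 57/((-1)²)) + 26488) = (42094 + (-3/7 + 171/7))*((23 + (½)*1 + 57/1) + 26488) = (42094 + 24)*((23 + ½ + 57*1) + 26488) = 42118*((23 + ½ + 57) + 26488) = 42118*(161/2 + 26488) = 42118*(53137/2) = 1119012083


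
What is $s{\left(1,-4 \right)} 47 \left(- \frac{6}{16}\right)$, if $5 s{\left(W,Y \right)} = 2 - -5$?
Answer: $- \frac{987}{40} \approx -24.675$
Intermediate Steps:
$s{\left(W,Y \right)} = \frac{7}{5}$ ($s{\left(W,Y \right)} = \frac{2 - -5}{5} = \frac{2 + 5}{5} = \frac{1}{5} \cdot 7 = \frac{7}{5}$)
$s{\left(1,-4 \right)} 47 \left(- \frac{6}{16}\right) = \frac{7}{5} \cdot 47 \left(- \frac{6}{16}\right) = \frac{329 \left(\left(-6\right) \frac{1}{16}\right)}{5} = \frac{329}{5} \left(- \frac{3}{8}\right) = - \frac{987}{40}$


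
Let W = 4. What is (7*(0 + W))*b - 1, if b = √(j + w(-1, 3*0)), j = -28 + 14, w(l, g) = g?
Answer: -1 + 28*I*√14 ≈ -1.0 + 104.77*I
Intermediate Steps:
j = -14
b = I*√14 (b = √(-14 + 3*0) = √(-14 + 0) = √(-14) = I*√14 ≈ 3.7417*I)
(7*(0 + W))*b - 1 = (7*(0 + 4))*(I*√14) - 1 = (7*4)*(I*√14) - 1 = 28*(I*√14) - 1 = 28*I*√14 - 1 = -1 + 28*I*√14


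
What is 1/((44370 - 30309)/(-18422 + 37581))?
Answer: 19159/14061 ≈ 1.3626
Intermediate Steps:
1/((44370 - 30309)/(-18422 + 37581)) = 1/(14061/19159) = 19159/14061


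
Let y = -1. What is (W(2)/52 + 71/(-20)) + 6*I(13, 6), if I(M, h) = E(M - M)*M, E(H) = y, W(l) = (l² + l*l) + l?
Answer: -21153/260 ≈ -81.358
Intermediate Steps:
W(l) = l + 2*l² (W(l) = (l² + l²) + l = 2*l² + l = l + 2*l²)
E(H) = -1
I(M, h) = -M
(W(2)/52 + 71/(-20)) + 6*I(13, 6) = ((2*(1 + 2*2))/52 + 71/(-20)) + 6*(-1*13) = ((2*(1 + 4))*(1/52) + 71*(-1/20)) + 6*(-13) = ((2*5)*(1/52) - 71/20) - 78 = (10*(1/52) - 71/20) - 78 = (5/26 - 71/20) - 78 = -873/260 - 78 = -21153/260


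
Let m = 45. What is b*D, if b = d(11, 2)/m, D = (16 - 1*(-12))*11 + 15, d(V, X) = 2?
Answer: 646/45 ≈ 14.356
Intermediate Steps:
D = 323 (D = (16 + 12)*11 + 15 = 28*11 + 15 = 308 + 15 = 323)
b = 2/45 ≈ 0.044444
b*D = (2/45)*323 = 646/45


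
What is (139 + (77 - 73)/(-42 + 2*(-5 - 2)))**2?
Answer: 3783025/196 ≈ 19301.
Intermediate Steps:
(139 + (77 - 73)/(-42 + 2*(-5 - 2)))**2 = (139 + 4/(-42 + 2*(-7)))**2 = (139 + 4/(-42 - 14))**2 = (139 + 4/(-56))**2 = (139 + 4*(-1/56))**2 = (139 - 1/14)**2 = (1945/14)**2 = 3783025/196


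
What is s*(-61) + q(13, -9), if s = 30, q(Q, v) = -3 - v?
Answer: -1824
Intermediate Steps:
s*(-61) + q(13, -9) = 30*(-61) + (-3 - 1*(-9)) = -1830 + (-3 + 9) = -1830 + 6 = -1824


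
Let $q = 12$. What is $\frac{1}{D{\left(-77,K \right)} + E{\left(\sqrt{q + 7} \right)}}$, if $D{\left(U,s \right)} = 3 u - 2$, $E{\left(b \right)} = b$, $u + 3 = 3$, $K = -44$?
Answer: $\frac{2}{15} + \frac{\sqrt{19}}{15} \approx 0.42393$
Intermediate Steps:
$u = 0$ ($u = -3 + 3 = 0$)
$D{\left(U,s \right)} = -2$ ($D{\left(U,s \right)} = 3 \cdot 0 - 2 = 0 - 2 = -2$)
$\frac{1}{D{\left(-77,K \right)} + E{\left(\sqrt{q + 7} \right)}} = \frac{1}{-2 + \sqrt{12 + 7}} = \frac{1}{-2 + \sqrt{19}}$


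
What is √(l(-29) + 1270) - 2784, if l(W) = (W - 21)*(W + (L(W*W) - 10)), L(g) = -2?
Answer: -2784 + 2*√830 ≈ -2726.4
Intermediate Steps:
l(W) = (-21 + W)*(-12 + W) (l(W) = (W - 21)*(W + (-2 - 10)) = (-21 + W)*(W - 12) = (-21 + W)*(-12 + W))
√(l(-29) + 1270) - 2784 = √((252 + (-29)² - 33*(-29)) + 1270) - 2784 = √((252 + 841 + 957) + 1270) - 2784 = √(2050 + 1270) - 2784 = √3320 - 2784 = 2*√830 - 2784 = -2784 + 2*√830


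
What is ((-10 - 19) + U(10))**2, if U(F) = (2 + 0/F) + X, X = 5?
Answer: 484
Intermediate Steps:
U(F) = 7 (U(F) = (2 + 0/F) + 5 = (2 + 0) + 5 = 2 + 5 = 7)
((-10 - 19) + U(10))**2 = ((-10 - 19) + 7)**2 = (-29 + 7)**2 = (-22)**2 = 484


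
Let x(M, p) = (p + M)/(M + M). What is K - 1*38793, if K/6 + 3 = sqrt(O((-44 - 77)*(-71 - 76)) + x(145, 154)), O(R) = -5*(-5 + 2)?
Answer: -38811 + 3*sqrt(1348210)/145 ≈ -38787.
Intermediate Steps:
x(M, p) = (M + p)/(2*M) (x(M, p) = (M + p)/((2*M)) = (M + p)*(1/(2*M)) = (M + p)/(2*M))
O(R) = 15 (O(R) = -5*(-3) = 15)
K = -18 + 3*sqrt(1348210)/145 (K = -18 + 6*sqrt(15 + (1/2)*(145 + 154)/145) = -18 + 6*sqrt(15 + (1/2)*(1/145)*299) = -18 + 6*sqrt(15 + 299/290) = -18 + 6*sqrt(4649/290) = -18 + 6*(sqrt(1348210)/290) = -18 + 3*sqrt(1348210)/145 ≈ 6.0233)
K - 1*38793 = (-18 + 3*sqrt(1348210)/145) - 1*38793 = (-18 + 3*sqrt(1348210)/145) - 38793 = -38811 + 3*sqrt(1348210)/145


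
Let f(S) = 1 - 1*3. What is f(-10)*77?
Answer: -154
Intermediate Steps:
f(S) = -2 (f(S) = 1 - 3 = -2)
f(-10)*77 = -2*77 = -154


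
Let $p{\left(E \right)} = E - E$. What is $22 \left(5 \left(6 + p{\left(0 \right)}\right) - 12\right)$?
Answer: $396$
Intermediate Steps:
$p{\left(E \right)} = 0$
$22 \left(5 \left(6 + p{\left(0 \right)}\right) - 12\right) = 22 \left(5 \left(6 + 0\right) - 12\right) = 22 \left(5 \cdot 6 - 12\right) = 22 \left(30 - 12\right) = 22 \cdot 18 = 396$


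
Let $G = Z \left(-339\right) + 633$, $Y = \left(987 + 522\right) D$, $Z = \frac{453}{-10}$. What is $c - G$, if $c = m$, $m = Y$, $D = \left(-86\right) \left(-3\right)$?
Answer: $\frac{3733323}{10} \approx 3.7333 \cdot 10^{5}$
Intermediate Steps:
$D = 258$
$Z = - \frac{453}{10}$ ($Z = 453 \left(- \frac{1}{10}\right) = - \frac{453}{10} \approx -45.3$)
$Y = 389322$ ($Y = \left(987 + 522\right) 258 = 1509 \cdot 258 = 389322$)
$m = 389322$
$c = 389322$
$G = \frac{159897}{10}$ ($G = \left(- \frac{453}{10}\right) \left(-339\right) + 633 = \frac{153567}{10} + 633 = \frac{159897}{10} \approx 15990.0$)
$c - G = 389322 - \frac{159897}{10} = \frac{3733323}{10}$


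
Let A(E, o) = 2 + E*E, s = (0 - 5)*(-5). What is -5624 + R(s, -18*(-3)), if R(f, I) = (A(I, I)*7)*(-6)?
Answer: -128180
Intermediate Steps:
s = 25 (s = -5*(-5) = 25)
A(E, o) = 2 + E²
R(f, I) = -84 - 42*I² (R(f, I) = ((2 + I²)*7)*(-6) = (14 + 7*I²)*(-6) = -84 - 42*I²)
-5624 + R(s, -18*(-3)) = -5624 + (-84 - 42*(-18*(-3))²) = -5624 + (-84 - 42*54²) = -5624 + (-84 - 42*2916) = -5624 + (-84 - 122472) = -5624 - 122556 = -128180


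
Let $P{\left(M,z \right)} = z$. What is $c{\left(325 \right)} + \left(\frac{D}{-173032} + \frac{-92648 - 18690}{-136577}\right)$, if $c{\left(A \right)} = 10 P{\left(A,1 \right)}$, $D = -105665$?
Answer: $\frac{1508482459}{132023416} \approx 11.426$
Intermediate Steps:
$c{\left(A \right)} = 10$ ($c{\left(A \right)} = 10 \cdot 1 = 10$)
$c{\left(325 \right)} + \left(\frac{D}{-173032} + \frac{-92648 - 18690}{-136577}\right) = 10 - \left(- \frac{105665}{173032} - \frac{-92648 - 18690}{-136577}\right) = 10 - - \frac{188248299}{132023416} = 10 + \left(\frac{105665}{173032} + \frac{622}{763}\right) = 10 + \frac{188248299}{132023416} = \frac{1508482459}{132023416}$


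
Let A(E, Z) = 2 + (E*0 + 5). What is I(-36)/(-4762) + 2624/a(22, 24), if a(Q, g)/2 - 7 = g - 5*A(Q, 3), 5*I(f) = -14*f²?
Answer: -3895768/11905 ≈ -327.24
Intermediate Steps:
A(E, Z) = 7 (A(E, Z) = 2 + (0 + 5) = 2 + 5 = 7)
I(f) = -14*f²/5 (I(f) = (-14*f²)/5 = -14*f²/5)
a(Q, g) = -56 + 2*g (a(Q, g) = 14 + 2*(g - 5*7) = 14 + 2*(g - 35) = 14 + 2*(-35 + g) = 14 + (-70 + 2*g) = -56 + 2*g)
I(-36)/(-4762) + 2624/a(22, 24) = -14/5*(-36)²/(-4762) + 2624/(-56 + 2*24) = -14/5*1296*(-1/4762) + 2624/(-56 + 48) = -18144/5*(-1/4762) + 2624/(-8) = 9072/11905 + 2624*(-⅛) = 9072/11905 - 328 = -3895768/11905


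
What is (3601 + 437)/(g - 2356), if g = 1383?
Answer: -4038/973 ≈ -4.1501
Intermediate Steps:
(3601 + 437)/(g - 2356) = (3601 + 437)/(1383 - 2356) = 4038/(-973) = 4038*(-1/973) = -4038/973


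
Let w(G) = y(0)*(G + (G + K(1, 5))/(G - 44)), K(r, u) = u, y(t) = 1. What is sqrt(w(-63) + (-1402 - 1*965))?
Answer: 4*I*sqrt(1738429)/107 ≈ 49.29*I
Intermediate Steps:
w(G) = G + (5 + G)/(-44 + G) (w(G) = 1*(G + (G + 5)/(G - 44)) = 1*(G + (5 + G)/(-44 + G)) = G + (5 + G)/(-44 + G))
sqrt(w(-63) + (-1402 - 1*965)) = sqrt((5 + (-63)**2 - 43*(-63))/(-44 - 63) + (-1402 - 1*965)) = sqrt((5 + 3969 + 2709)/(-107) + (-1402 - 965)) = sqrt(-1/107*6683 - 2367) = sqrt(-6683/107 - 2367) = sqrt(-259952/107) = 4*I*sqrt(1738429)/107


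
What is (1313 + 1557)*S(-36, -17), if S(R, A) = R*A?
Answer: 1756440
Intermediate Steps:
S(R, A) = A*R
(1313 + 1557)*S(-36, -17) = (1313 + 1557)*(-17*(-36)) = 2870*612 = 1756440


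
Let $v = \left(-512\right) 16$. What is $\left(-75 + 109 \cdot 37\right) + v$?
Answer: $-4234$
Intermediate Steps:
$v = -8192$
$\left(-75 + 109 \cdot 37\right) + v = \left(-75 + 109 \cdot 37\right) - 8192 = \left(-75 + 4033\right) - 8192 = 3958 - 8192 = -4234$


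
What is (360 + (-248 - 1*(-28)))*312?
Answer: 43680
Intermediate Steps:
(360 + (-248 - 1*(-28)))*312 = (360 + (-248 + 28))*312 = (360 - 220)*312 = 140*312 = 43680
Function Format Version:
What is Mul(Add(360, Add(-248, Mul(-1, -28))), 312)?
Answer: 43680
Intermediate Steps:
Mul(Add(360, Add(-248, Mul(-1, -28))), 312) = Mul(Add(360, Add(-248, 28)), 312) = Mul(Add(360, -220), 312) = Mul(140, 312) = 43680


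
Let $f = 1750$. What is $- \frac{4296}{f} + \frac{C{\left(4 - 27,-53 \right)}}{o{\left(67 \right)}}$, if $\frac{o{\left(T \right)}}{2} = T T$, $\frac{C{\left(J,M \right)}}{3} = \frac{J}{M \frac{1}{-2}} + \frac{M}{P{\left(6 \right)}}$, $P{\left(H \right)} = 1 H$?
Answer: $- \frac{2046882239}{832709500} \approx -2.4581$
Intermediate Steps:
$P{\left(H \right)} = H$
$C{\left(J,M \right)} = \frac{M}{2} - \frac{6 J}{M}$ ($C{\left(J,M \right)} = 3 \left(\frac{J}{M \frac{1}{-2}} + \frac{M}{6}\right) = 3 \left(\frac{J}{M \left(- \frac{1}{2}\right)} + M \frac{1}{6}\right) = 3 \left(\frac{J}{\left(- \frac{1}{2}\right) M} + \frac{M}{6}\right) = 3 \left(J \left(- \frac{2}{M}\right) + \frac{M}{6}\right) = 3 \left(- \frac{2 J}{M} + \frac{M}{6}\right) = 3 \left(\frac{M}{6} - \frac{2 J}{M}\right) = \frac{M}{2} - \frac{6 J}{M}$)
$o{\left(T \right)} = 2 T^{2}$ ($o{\left(T \right)} = 2 T T = 2 T^{2}$)
$- \frac{4296}{f} + \frac{C{\left(4 - 27,-53 \right)}}{o{\left(67 \right)}} = - \frac{4296}{1750} + \frac{\frac{1}{2} \left(-53\right) - \frac{6 \left(4 - 27\right)}{-53}}{2 \cdot 67^{2}} = \left(-4296\right) \frac{1}{1750} + \frac{- \frac{53}{2} - \left(-138\right) \left(- \frac{1}{53}\right)}{2 \cdot 4489} = - \frac{2148}{875} + \frac{- \frac{53}{2} - \frac{138}{53}}{8978} = - \frac{2148}{875} - \frac{3085}{951668} = - \frac{2046882239}{832709500}$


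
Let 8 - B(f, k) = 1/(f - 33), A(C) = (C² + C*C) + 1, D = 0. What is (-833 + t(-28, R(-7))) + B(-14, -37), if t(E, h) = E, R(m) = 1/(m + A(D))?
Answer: -40090/47 ≈ -852.98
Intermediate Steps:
A(C) = 1 + 2*C² (A(C) = (C² + C²) + 1 = 2*C² + 1 = 1 + 2*C²)
R(m) = 1/(1 + m) (R(m) = 1/(m + (1 + 2*0²)) = 1/(m + (1 + 2*0)) = 1/(m + (1 + 0)) = 1/(m + 1) = 1/(1 + m))
B(f, k) = 8 - 1/(-33 + f) (B(f, k) = 8 - 1/(f - 33) = 8 - 1/(-33 + f))
(-833 + t(-28, R(-7))) + B(-14, -37) = (-833 - 28) + (-265 + 8*(-14))/(-33 - 14) = -861 + (-265 - 112)/(-47) = -861 - 1/47*(-377) = -861 + 377/47 = -40090/47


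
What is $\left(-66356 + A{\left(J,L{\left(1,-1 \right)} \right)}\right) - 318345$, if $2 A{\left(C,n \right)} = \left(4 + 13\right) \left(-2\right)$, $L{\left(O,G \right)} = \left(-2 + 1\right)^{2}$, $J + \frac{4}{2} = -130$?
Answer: $-384718$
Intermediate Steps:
$J = -132$ ($J = -2 - 130 = -132$)
$L{\left(O,G \right)} = 1$ ($L{\left(O,G \right)} = \left(-1\right)^{2} = 1$)
$A{\left(C,n \right)} = -17$ ($A{\left(C,n \right)} = \frac{\left(4 + 13\right) \left(-2\right)}{2} = \frac{17 \left(-2\right)}{2} = \frac{1}{2} \left(-34\right) = -17$)
$\left(-66356 + A{\left(J,L{\left(1,-1 \right)} \right)}\right) - 318345 = \left(-66356 - 17\right) - 318345 = -66373 - 318345 = -384718$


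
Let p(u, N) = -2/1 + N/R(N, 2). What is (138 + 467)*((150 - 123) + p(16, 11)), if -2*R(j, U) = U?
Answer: 8470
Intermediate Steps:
R(j, U) = -U/2
p(u, N) = -2 - N (p(u, N) = -2/1 + N/((-½*2)) = -2*1 + N/(-1) = -2 + N*(-1) = -2 - N)
(138 + 467)*((150 - 123) + p(16, 11)) = (138 + 467)*((150 - 123) + (-2 - 1*11)) = 605*(27 + (-2 - 11)) = 605*(27 - 13) = 605*14 = 8470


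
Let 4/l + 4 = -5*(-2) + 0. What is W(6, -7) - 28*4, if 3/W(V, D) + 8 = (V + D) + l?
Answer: -2809/25 ≈ -112.36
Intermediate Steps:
l = 2/3 (l = 4/(-4 + (-5*(-2) + 0)) = 4/(-4 + (10 + 0)) = 4/(-4 + 10) = 4/6 = 4*(1/6) = 2/3 ≈ 0.66667)
W(V, D) = 3/(-22/3 + D + V) (W(V, D) = 3/(-8 + ((V + D) + 2/3)) = 3/(-8 + ((D + V) + 2/3)) = 3/(-8 + (2/3 + D + V)) = 3/(-22/3 + D + V))
W(6, -7) - 28*4 = 9/(-22 + 3*(-7) + 3*6) - 28*4 = 9/(-22 - 21 + 18) - 112 = 9/(-25) - 112 = 9*(-1/25) - 112 = -9/25 - 112 = -2809/25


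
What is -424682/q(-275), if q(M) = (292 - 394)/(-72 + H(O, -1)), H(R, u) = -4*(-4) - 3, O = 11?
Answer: -12528119/51 ≈ -2.4565e+5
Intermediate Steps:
H(R, u) = 13 (H(R, u) = 16 - 3 = 13)
q(M) = 102/59 (q(M) = (292 - 394)/(-72 + 13) = -102/(-59) = -102*(-1/59) = 102/59)
-424682/q(-275) = -424682/102/59 = -424682*59/102 = -12528119/51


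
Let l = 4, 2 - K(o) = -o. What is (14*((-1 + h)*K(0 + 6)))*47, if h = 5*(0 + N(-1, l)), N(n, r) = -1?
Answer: -31584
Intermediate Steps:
K(o) = 2 + o (K(o) = 2 - (-1)*o = 2 + o)
h = -5 (h = 5*(0 - 1) = 5*(-1) = -5)
(14*((-1 + h)*K(0 + 6)))*47 = (14*((-1 - 5)*(2 + (0 + 6))))*47 = (14*(-6*(2 + 6)))*47 = (14*(-6*8))*47 = (14*(-48))*47 = -672*47 = -31584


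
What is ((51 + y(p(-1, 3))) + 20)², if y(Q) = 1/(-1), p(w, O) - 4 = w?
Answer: 4900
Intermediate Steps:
p(w, O) = 4 + w
y(Q) = -1
((51 + y(p(-1, 3))) + 20)² = ((51 - 1) + 20)² = (50 + 20)² = 70² = 4900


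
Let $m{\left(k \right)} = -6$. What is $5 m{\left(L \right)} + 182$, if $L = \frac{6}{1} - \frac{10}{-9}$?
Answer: $152$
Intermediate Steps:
$L = \frac{64}{9}$ ($L = 6 \cdot 1 - - \frac{10}{9} = 6 + \frac{10}{9} = \frac{64}{9} \approx 7.1111$)
$5 m{\left(L \right)} + 182 = 5 \left(-6\right) + 182 = -30 + 182 = 152$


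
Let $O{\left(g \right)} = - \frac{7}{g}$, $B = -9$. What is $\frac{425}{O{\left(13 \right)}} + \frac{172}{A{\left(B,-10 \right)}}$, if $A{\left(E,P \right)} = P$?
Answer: $- \frac{28227}{35} \approx -806.49$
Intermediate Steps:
$\frac{425}{O{\left(13 \right)}} + \frac{172}{A{\left(B,-10 \right)}} = \frac{425}{\left(-7\right) \frac{1}{13}} + \frac{172}{-10} = \frac{425}{\left(-7\right) \frac{1}{13}} + 172 \left(- \frac{1}{10}\right) = \frac{425}{- \frac{7}{13}} - \frac{86}{5} = 425 \left(- \frac{13}{7}\right) - \frac{86}{5} = - \frac{5525}{7} - \frac{86}{5} = - \frac{28227}{35}$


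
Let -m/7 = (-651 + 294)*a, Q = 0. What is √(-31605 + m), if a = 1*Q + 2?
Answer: 7*I*√543 ≈ 163.12*I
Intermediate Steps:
a = 2 (a = 1*0 + 2 = 0 + 2 = 2)
m = 4998 (m = -7*(-651 + 294)*2 = -(-2499)*2 = -7*(-714) = 4998)
√(-31605 + m) = √(-31605 + 4998) = √(-26607) = 7*I*√543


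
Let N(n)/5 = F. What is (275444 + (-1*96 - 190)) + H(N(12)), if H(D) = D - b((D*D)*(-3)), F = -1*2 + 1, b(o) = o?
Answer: 275228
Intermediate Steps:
F = -1 (F = -2 + 1 = -1)
N(n) = -5 (N(n) = 5*(-1) = -5)
H(D) = D + 3*D² (H(D) = D - D*D*(-3) = D - D²*(-3) = D - (-3)*D² = D + 3*D²)
(275444 + (-1*96 - 190)) + H(N(12)) = (275444 + (-1*96 - 190)) - 5*(1 + 3*(-5)) = (275444 + (-96 - 190)) - 5*(1 - 15) = (275444 - 286) - 5*(-14) = 275158 + 70 = 275228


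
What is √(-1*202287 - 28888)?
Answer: 5*I*√9247 ≈ 480.81*I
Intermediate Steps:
√(-1*202287 - 28888) = √(-202287 - 28888) = √(-231175) = 5*I*√9247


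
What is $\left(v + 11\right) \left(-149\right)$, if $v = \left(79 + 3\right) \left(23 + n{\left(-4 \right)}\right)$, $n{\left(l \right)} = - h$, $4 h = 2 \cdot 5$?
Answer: $-252108$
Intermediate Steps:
$h = \frac{5}{2}$ ($h = \frac{2 \cdot 5}{4} = \frac{1}{4} \cdot 10 = \frac{5}{2} \approx 2.5$)
$n{\left(l \right)} = - \frac{5}{2}$ ($n{\left(l \right)} = \left(-1\right) \frac{5}{2} = - \frac{5}{2}$)
$v = 1681$ ($v = \left(79 + 3\right) \left(23 - \frac{5}{2}\right) = 82 \cdot \frac{41}{2} = 1681$)
$\left(v + 11\right) \left(-149\right) = \left(1681 + 11\right) \left(-149\right) = 1692 \left(-149\right) = -252108$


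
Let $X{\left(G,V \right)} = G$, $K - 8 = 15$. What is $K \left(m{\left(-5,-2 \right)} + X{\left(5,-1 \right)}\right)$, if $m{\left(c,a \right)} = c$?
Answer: $0$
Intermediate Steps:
$K = 23$ ($K = 8 + 15 = 23$)
$K \left(m{\left(-5,-2 \right)} + X{\left(5,-1 \right)}\right) = 23 \left(-5 + 5\right) = 23 \cdot 0 = 0$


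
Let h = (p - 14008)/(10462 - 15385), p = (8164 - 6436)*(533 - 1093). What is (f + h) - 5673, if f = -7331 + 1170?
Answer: -57277094/4923 ≈ -11635.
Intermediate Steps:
p = -967680 (p = 1728*(-560) = -967680)
h = 981688/4923 (h = (-967680 - 14008)/(10462 - 15385) = -981688/(-4923) = -981688*(-1/4923) = 981688/4923 ≈ 199.41)
f = -6161
(f + h) - 5673 = (-6161 + 981688/4923) - 5673 = -29348915/4923 - 5673 = -57277094/4923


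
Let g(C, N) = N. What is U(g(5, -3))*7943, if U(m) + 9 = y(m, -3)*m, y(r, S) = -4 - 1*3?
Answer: 95316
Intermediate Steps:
y(r, S) = -7 (y(r, S) = -4 - 3 = -7)
U(m) = -9 - 7*m
U(g(5, -3))*7943 = (-9 - 7*(-3))*7943 = (-9 + 21)*7943 = 12*7943 = 95316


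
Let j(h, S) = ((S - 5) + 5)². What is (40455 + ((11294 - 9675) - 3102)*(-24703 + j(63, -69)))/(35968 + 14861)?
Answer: 29614441/50829 ≈ 582.63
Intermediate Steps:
j(h, S) = S² (j(h, S) = ((-5 + S) + 5)² = S²)
(40455 + ((11294 - 9675) - 3102)*(-24703 + j(63, -69)))/(35968 + 14861) = (40455 + ((11294 - 9675) - 3102)*(-24703 + (-69)²))/(35968 + 14861) = (40455 + (1619 - 3102)*(-24703 + 4761))/50829 = (40455 - 1483*(-19942))*(1/50829) = (40455 + 29573986)*(1/50829) = 29614441*(1/50829) = 29614441/50829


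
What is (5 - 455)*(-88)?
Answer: 39600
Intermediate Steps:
(5 - 455)*(-88) = -450*(-88) = 39600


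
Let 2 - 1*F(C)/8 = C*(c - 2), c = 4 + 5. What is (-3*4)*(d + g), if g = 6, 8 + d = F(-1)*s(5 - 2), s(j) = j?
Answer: -2568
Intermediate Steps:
c = 9
F(C) = 16 - 56*C (F(C) = 16 - 8*C*(9 - 2) = 16 - 8*C*7 = 16 - 56*C)
d = 208 (d = -8 + (16 - 56*(-1))*(5 - 2) = -8 + (16 + 56)*3 = -8 + 72*3 = -8 + 216 = 208)
(-3*4)*(d + g) = (-3*4)*(208 + 6) = -12*214 = -2568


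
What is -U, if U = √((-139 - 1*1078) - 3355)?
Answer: -6*I*√127 ≈ -67.617*I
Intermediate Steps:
U = 6*I*√127 (U = √((-139 - 1078) - 3355) = √(-1217 - 3355) = √(-4572) = 6*I*√127 ≈ 67.617*I)
-U = -6*I*√127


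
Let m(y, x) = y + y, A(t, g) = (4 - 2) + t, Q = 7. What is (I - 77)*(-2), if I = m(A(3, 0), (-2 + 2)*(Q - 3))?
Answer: 134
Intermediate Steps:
A(t, g) = 2 + t
m(y, x) = 2*y
I = 10 (I = 2*(2 + 3) = 2*5 = 10)
(I - 77)*(-2) = (10 - 77)*(-2) = -67*(-2) = 134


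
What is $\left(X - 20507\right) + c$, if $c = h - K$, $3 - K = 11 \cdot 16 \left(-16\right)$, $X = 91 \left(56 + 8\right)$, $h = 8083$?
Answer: $-9419$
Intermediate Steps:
$X = 5824$ ($X = 91 \cdot 64 = 5824$)
$K = 2819$ ($K = 3 - 11 \cdot 16 \left(-16\right) = 3 - 176 \left(-16\right) = 3 - -2816 = 3 + 2816 = 2819$)
$c = 5264$ ($c = 8083 - 2819 = 5264$)
$\left(X - 20507\right) + c = \left(5824 - 20507\right) + 5264 = -14683 + 5264 = -9419$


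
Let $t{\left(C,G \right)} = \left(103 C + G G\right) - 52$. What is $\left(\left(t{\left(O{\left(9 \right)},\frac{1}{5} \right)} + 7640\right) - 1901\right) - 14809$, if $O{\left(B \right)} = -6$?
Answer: $- \frac{243499}{25} \approx -9740.0$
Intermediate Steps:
$t{\left(C,G \right)} = -52 + G^{2} + 103 C$ ($t{\left(C,G \right)} = \left(103 C + G^{2}\right) - 52 = \left(G^{2} + 103 C\right) - 52 = -52 + G^{2} + 103 C$)
$\left(\left(t{\left(O{\left(9 \right)},\frac{1}{5} \right)} + 7640\right) - 1901\right) - 14809 = \left(\left(\left(-52 + \left(\frac{1}{5}\right)^{2} + 103 \left(-6\right)\right) + 7640\right) - 1901\right) - 14809 = \left(\left(\left(-52 + \left(\frac{1}{5}\right)^{2} - 618\right) + 7640\right) - 1901\right) - 14809 = \left(\left(\left(-52 + \frac{1}{25} - 618\right) + 7640\right) - 1901\right) - 14809 = \left(\left(- \frac{16749}{25} + 7640\right) - 1901\right) - 14809 = \left(\frac{174251}{25} - 1901\right) - 14809 = \frac{126726}{25} - 14809 = - \frac{243499}{25}$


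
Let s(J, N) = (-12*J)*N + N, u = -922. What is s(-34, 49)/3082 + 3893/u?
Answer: 1619894/710401 ≈ 2.2803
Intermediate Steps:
s(J, N) = N - 12*J*N (s(J, N) = -12*J*N + N = N - 12*J*N)
s(-34, 49)/3082 + 3893/u = (49*(1 - 12*(-34)))/3082 + 3893/(-922) = (49*(1 + 408))*(1/3082) + 3893*(-1/922) = (49*409)*(1/3082) - 3893/922 = 20041*(1/3082) - 3893/922 = 20041/3082 - 3893/922 = 1619894/710401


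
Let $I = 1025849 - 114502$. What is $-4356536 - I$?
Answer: $-5267883$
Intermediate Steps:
$I = 911347$ ($I = 1025849 - 114502 = 911347$)
$-4356536 - I = -4356536 - 911347 = -5267883$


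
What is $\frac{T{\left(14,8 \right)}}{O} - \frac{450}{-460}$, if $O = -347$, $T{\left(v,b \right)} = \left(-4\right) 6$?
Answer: $\frac{16719}{15962} \approx 1.0474$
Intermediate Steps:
$T{\left(v,b \right)} = -24$
$\frac{T{\left(14,8 \right)}}{O} - \frac{450}{-460} = - \frac{24}{-347} - \frac{450}{-460} = \left(-24\right) \left(- \frac{1}{347}\right) - - \frac{45}{46} = \frac{24}{347} + \frac{45}{46} = \frac{16719}{15962}$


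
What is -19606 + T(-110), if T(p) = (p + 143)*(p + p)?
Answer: -26866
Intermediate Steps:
T(p) = 2*p*(143 + p) (T(p) = (143 + p)*(2*p) = 2*p*(143 + p))
-19606 + T(-110) = -19606 + 2*(-110)*(143 - 110) = -19606 + 2*(-110)*33 = -19606 - 7260 = -26866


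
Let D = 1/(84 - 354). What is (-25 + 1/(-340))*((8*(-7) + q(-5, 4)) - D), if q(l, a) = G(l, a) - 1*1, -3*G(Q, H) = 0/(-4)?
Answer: 130821889/91800 ≈ 1425.1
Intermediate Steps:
G(Q, H) = 0 (G(Q, H) = -0/(-4) = -0*(-1)/4 = -⅓*0 = 0)
q(l, a) = -1 (q(l, a) = 0 - 1*1 = 0 - 1 = -1)
D = -1/270 (D = 1/(-270) = -1/270 ≈ -0.0037037)
(-25 + 1/(-340))*((8*(-7) + q(-5, 4)) - D) = (-25 + 1/(-340))*((8*(-7) - 1) - 1*(-1/270)) = (-25 - 1/340)*((-56 - 1) + 1/270) = -8501*(-57 + 1/270)/340 = -8501/340*(-15389/270) = 130821889/91800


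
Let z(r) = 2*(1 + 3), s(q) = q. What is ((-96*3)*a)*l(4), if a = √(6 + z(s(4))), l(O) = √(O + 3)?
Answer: -2016*√2 ≈ -2851.1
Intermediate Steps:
z(r) = 8 (z(r) = 2*4 = 8)
l(O) = √(3 + O)
a = √14 (a = √(6 + 8) = √14 ≈ 3.7417)
((-96*3)*a)*l(4) = ((-96*3)*√14)*√(3 + 4) = ((-16*18)*√14)*√7 = (-288*√14)*√7 = -2016*√2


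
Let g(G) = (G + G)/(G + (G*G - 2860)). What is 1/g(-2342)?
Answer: -2739881/2342 ≈ -1169.9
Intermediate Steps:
g(G) = 2*G/(-2860 + G + G²) (g(G) = (2*G)/(G + (G² - 2860)) = (2*G)/(G + (-2860 + G²)) = (2*G)/(-2860 + G + G²) = 2*G/(-2860 + G + G²))
1/g(-2342) = 1/(2*(-2342)/(-2860 - 2342 + (-2342)²)) = 1/(2*(-2342)/(-2860 - 2342 + 5484964)) = 1/(2*(-2342)/5479762) = 1/(2*(-2342)*(1/5479762)) = 1/(-2342/2739881) = -2739881/2342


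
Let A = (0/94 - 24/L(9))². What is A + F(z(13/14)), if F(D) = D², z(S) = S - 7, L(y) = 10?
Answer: 208849/4900 ≈ 42.622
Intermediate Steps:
z(S) = -7 + S
A = 144/25 (A = (0/94 - 24/10)² = (0*(1/94) - 24*⅒)² = (0 - 12/5)² = (-12/5)² = 144/25 ≈ 5.7600)
A + F(z(13/14)) = 144/25 + (-7 + 13/14)² = 144/25 + (-85/14)² = 144/25 + 7225/196 = 208849/4900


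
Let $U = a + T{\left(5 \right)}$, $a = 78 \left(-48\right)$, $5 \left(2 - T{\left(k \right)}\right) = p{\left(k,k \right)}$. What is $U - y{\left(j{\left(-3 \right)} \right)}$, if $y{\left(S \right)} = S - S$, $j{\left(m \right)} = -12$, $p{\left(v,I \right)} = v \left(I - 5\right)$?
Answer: $-3742$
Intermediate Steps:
$p{\left(v,I \right)} = v \left(-5 + I\right)$
$T{\left(k \right)} = 2 - \frac{k \left(-5 + k\right)}{5}$
$y{\left(S \right)} = 0$
$a = -3744$
$U = -3742$ ($U = -3744 + \left(2 - 1 \left(-5 + 5\right)\right) = -3744 + \left(2 - 1 \cdot 0\right) = -3744 + \left(2 + 0\right) = -3744 + 2 = -3742$)
$U - y{\left(j{\left(-3 \right)} \right)} = -3742 - 0 = -3742 + 0 = -3742$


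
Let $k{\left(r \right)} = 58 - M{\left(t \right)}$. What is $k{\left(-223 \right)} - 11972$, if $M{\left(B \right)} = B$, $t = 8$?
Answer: $-11922$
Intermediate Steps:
$k{\left(r \right)} = 50$ ($k{\left(r \right)} = 58 - 8 = 50$)
$k{\left(-223 \right)} - 11972 = 50 - 11972 = -11922$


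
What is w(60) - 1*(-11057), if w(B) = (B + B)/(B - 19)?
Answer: 453457/41 ≈ 11060.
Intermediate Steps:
w(B) = 2*B/(-19 + B) (w(B) = (2*B)/(-19 + B) = 2*B/(-19 + B))
w(60) - 1*(-11057) = 2*60/(-19 + 60) - 1*(-11057) = 2*60/41 + 11057 = 2*60*(1/41) + 11057 = 120/41 + 11057 = 453457/41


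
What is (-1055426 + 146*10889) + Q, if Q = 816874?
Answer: 1351242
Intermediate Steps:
(-1055426 + 146*10889) + Q = (-1055426 + 146*10889) + 816874 = (-1055426 + 1589794) + 816874 = 534368 + 816874 = 1351242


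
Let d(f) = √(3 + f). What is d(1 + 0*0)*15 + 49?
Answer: 79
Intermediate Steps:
d(1 + 0*0)*15 + 49 = √(3 + (1 + 0*0))*15 + 49 = √(3 + (1 + 0))*15 + 49 = √(3 + 1)*15 + 49 = √4*15 + 49 = 2*15 + 49 = 30 + 49 = 79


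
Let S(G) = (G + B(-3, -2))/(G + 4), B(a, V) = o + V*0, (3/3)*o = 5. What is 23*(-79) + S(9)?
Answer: -23607/13 ≈ -1815.9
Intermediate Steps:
o = 5
B(a, V) = 5 (B(a, V) = 5 + V*0 = 5 + 0 = 5)
S(G) = (5 + G)/(4 + G) (S(G) = (G + 5)/(G + 4) = (5 + G)/(4 + G))
23*(-79) + S(9) = 23*(-79) + (5 + 9)/(4 + 9) = -1817 + 14/13 = -23607/13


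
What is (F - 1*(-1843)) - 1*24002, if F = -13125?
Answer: -35284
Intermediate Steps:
(F - 1*(-1843)) - 1*24002 = (-13125 - 1*(-1843)) - 1*24002 = (-13125 + 1843) - 24002 = -11282 - 24002 = -35284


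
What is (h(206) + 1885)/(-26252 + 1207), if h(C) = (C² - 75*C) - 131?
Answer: -5748/5009 ≈ -1.1475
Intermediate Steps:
h(C) = -131 + C² - 75*C
(h(206) + 1885)/(-26252 + 1207) = ((-131 + 206² - 75*206) + 1885)/(-26252 + 1207) = ((-131 + 42436 - 15450) + 1885)/(-25045) = (26855 + 1885)*(-1/25045) = 28740*(-1/25045) = -5748/5009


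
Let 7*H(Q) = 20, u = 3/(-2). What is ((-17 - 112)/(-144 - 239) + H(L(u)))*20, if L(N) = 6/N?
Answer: 171260/2681 ≈ 63.879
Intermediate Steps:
u = -3/2 (u = 3*(-½) = -3/2 ≈ -1.5000)
H(Q) = 20/7 (H(Q) = (⅐)*20 = 20/7)
((-17 - 112)/(-144 - 239) + H(L(u)))*20 = ((-17 - 112)/(-144 - 239) + 20/7)*20 = (-129/(-383) + 20/7)*20 = (-129*(-1/383) + 20/7)*20 = (129/383 + 20/7)*20 = (8563/2681)*20 = 171260/2681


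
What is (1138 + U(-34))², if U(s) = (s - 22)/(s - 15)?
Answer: 63584676/49 ≈ 1.2976e+6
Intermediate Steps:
U(s) = (-22 + s)/(-15 + s)
(1138 + U(-34))² = (1138 + (-22 - 34)/(-15 - 34))² = (1138 - 56/(-49))² = (1138 - 1/49*(-56))² = (1138 + 8/7)² = (7974/7)² = 63584676/49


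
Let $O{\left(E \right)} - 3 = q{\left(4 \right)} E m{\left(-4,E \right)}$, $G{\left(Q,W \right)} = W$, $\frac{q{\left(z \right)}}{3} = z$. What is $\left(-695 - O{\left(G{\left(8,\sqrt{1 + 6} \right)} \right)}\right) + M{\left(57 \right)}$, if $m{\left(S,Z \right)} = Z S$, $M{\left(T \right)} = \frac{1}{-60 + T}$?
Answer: $- \frac{1087}{3} \approx -362.33$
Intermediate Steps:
$q{\left(z \right)} = 3 z$
$m{\left(S,Z \right)} = S Z$
$O{\left(E \right)} = 3 - 48 E^{2}$ ($O{\left(E \right)} = 3 + 3 \cdot 4 E \left(- 4 E\right) = 3 + 12 E \left(- 4 E\right) = 3 - 48 E^{2}$)
$\left(-695 - O{\left(G{\left(8,\sqrt{1 + 6} \right)} \right)}\right) + M{\left(57 \right)} = \left(-695 - \left(3 - 48 \left(\sqrt{1 + 6}\right)^{2}\right)\right) + \frac{1}{-60 + 57} = \left(-695 - \left(3 - 48 \left(\sqrt{7}\right)^{2}\right)\right) + \frac{1}{-3} = \left(-695 - \left(3 - 336\right)\right) - \frac{1}{3} = \left(-695 - -333\right) - \frac{1}{3} = \left(-695 + 333\right) - \frac{1}{3} = -362 - \frac{1}{3} = - \frac{1087}{3}$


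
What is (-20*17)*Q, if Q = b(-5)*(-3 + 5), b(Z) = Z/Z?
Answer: -680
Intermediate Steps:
b(Z) = 1
Q = 2 (Q = 1*(-3 + 5) = 1*2 = 2)
(-20*17)*Q = -20*17*2 = -340*2 = -680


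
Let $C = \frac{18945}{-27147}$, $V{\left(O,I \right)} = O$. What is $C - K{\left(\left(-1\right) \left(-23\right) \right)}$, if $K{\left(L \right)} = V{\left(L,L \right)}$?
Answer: $- \frac{214442}{9049} \approx -23.698$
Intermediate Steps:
$K{\left(L \right)} = L$
$C = - \frac{6315}{9049}$ ($C = 18945 \left(- \frac{1}{27147}\right) = - \frac{6315}{9049} \approx -0.69787$)
$C - K{\left(\left(-1\right) \left(-23\right) \right)} = - \frac{6315}{9049} - \left(-1\right) \left(-23\right) = - \frac{6315}{9049} - 23 = - \frac{214442}{9049}$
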